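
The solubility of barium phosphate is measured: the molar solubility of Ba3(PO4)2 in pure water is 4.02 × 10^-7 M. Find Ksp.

Ba3(PO4)2(s) ⇌ 3 Ba^2+(aq) + 2 PO4^3-(aq)
With molar solubility s: [Ba^2+] = 3s, [PO4^3-] = 2s.
Ksp = [Ba^2+]^3[PO4^3-]^2
Ksp = (3s)^3(2s)^2 = 108s^5
With s = 4.02 x 10^-7: Ksp = 1.13 x 10^-30

1.13e-30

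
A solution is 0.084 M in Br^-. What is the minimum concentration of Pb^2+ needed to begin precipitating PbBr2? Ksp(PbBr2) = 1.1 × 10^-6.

[Pb^2+] = 1.6 x 10^-4 M

PbBr2(s) ⇌ Pb^2+(aq) + 2 Br^-(aq)
Ksp = [Pb^2+][Br^-]^2
Precipitation begins when Q = Ksp. With [Br^-] = 0.084 M:
1.1 × 10^-6 = (0.084)^2 × [Pb^2+]
[Pb^2+] = (1.1 × 10^-6 / 7.06 × 10^-3) = 1.6 x 10^-4 M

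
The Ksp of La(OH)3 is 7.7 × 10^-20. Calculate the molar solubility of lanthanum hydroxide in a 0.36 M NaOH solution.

s ≈ 1.7 x 10^-18 M

La(OH)3(s) ⇌ La^3+(aq) + 3 OH^-(aq)
Ksp = [La^3+][OH^-]^3
Let s be the molar solubility in this solution. [La^3+] = s, [OH^-] = 0.36 + 3s ≈ 0.36 (since OH^- from NaOH dominates).
Ksp ≈ s × (0.36)^3
s = 1.7 x 10^-18 M
Check: 3s = 5.0 x 10^-18 ≪ 0.36, so the approximation is valid.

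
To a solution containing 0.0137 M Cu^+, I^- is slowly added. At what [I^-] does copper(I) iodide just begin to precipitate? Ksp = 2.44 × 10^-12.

[I^-] = 1.78e-10 M

CuI(s) ⇌ Cu^+ + I^-
Ksp = [Cu^+][I^-]
Precipitation begins when Q = Ksp. With [Cu^+] = 0.0137 M:
2.44 × 10^-12 = (0.0137) × [I^-]
[I^-] = (2.44 × 10^-12 / 1.37 × 10^-2) = 1.78 × 10^-10 M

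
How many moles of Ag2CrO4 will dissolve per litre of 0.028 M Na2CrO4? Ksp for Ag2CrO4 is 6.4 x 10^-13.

s ≈ 2.4e-6 M

Ag2CrO4(s) ⇌ 2 Ag^+(aq) + CrO4^2-(aq)
Ksp = [Ag^+]^2[CrO4^2-]
Let s be the molar solubility in this solution. [Ag^+] = 2s, [CrO4^2-] = 0.028 + s ≈ 0.028 (since CrO4^2- from Na2CrO4 dominates).
Ksp ≈ (2s)^2 × 0.028
s = 2.4 × 10^-6 M
Check: s = 2.4 × 10^-6 ≪ 0.028, so the approximation is valid.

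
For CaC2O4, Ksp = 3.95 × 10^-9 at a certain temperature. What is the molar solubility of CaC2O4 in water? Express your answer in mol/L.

s = 6.28 × 10^-5 M

CaC2O4(s) ⇌ Ca^2+(aq) + C2O4^2-(aq)
Ksp = [Ca^2+][C2O4^2-]
Let s = molar solubility. Then [Ca^2+] = s and [C2O4^2-] = s.
Ksp = s × s = s^2
s = √(3.95 × 10^-9) = 6.28 × 10^-5 M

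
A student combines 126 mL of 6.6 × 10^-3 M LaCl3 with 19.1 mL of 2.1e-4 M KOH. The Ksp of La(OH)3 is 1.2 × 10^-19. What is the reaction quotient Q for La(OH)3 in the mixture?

Total volume = 126 + 19.1 = 145.1 mL.
[La^3+] = 6.6 × 10^-3 × (126/145.1) = 5.73 × 10^-3 M
[OH^-] = 2.1 x 10^-4 × (19.1/145.1) = 2.76 × 10^-5 M
La(OH)3(s) ⇌ La^3+(aq) + 3 OH^-(aq), so Q = [La^3+][OH^-]^3
Q = (5.73 x 10^-3)(2.76 × 10^-5)^3 = 1.2 × 10^-16
Q > Ksp, so La(OH)3 will precipitate.

1.2e-16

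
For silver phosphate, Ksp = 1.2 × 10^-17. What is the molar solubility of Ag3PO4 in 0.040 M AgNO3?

Ag3PO4(s) ⇌ 3 Ag^+(aq) + PO4^3-(aq)
Ksp = [Ag^+]^3[PO4^3-]
Let s = moles of Ag3PO4 that dissolve per litre. [Ag^+] = 0.040 + 3s ≈ 0.040, [PO4^3-] = s (Ksp is small, so little additional dissolves).
Ksp ≈ (0.040)^3 × s
s = 1.9 × 10^-13 M
Check: 3s = 5.6 x 10^-13 ≪ 0.040, so the approximation is valid.

s ≈ 1.9e-13 M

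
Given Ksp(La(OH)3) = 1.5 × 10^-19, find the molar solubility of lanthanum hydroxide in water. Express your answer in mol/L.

La(OH)3(s) ⇌ La^3+ + 3 OH^-
Ksp = [La^3+][OH^-]^3
For each mole of La(OH)3 that dissolves: [La^3+] = s, [OH^-] = 3s.
Ksp = s(3s)^3 = 27s^4
s^4 = 1.5 × 10^-19 / 27, so s = 8.6 × 10^-6 M

s = 8.6e-6 M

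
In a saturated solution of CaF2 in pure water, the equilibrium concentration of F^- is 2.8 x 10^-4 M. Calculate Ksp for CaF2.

CaF2(s) ⇌ Ca^2+ + 2 F^-
Stoichiometry gives [Ca^2+] = (1/2)[F^-] = 1.40 × 10^-4 M.
Ksp = [Ca^2+][F^-]^2
Ksp = 1.40 x 10^-4 × (2.8 × 10^-4)^2 = 1.1 × 10^-11

1.1 × 10^-11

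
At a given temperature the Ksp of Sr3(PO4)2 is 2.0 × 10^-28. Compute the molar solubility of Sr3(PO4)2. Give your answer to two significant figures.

s ≈ 1.1 x 10^-6 M

Sr3(PO4)2(s) ⇌ 3 Sr^2+ + 2 PO4^3-
Ksp = [Sr^2+]^3[PO4^3-]^2
If s mol/L of Sr3(PO4)2 dissolves, [Sr^2+] = 3s and [PO4^3-] = 2s.
Ksp = (3s)^3(2s)^2 = 108s^5
Solving, s = (2.0 × 10^-28/108)^(1/5) = 1.1 × 10^-6 M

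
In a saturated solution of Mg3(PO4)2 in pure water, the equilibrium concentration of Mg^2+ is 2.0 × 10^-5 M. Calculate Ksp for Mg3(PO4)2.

1.4 × 10^-24

Mg3(PO4)2(s) <=> 3 Mg^2+ + 2 PO4^3-
Stoichiometry gives [PO4^3-] = (2/3)[Mg^2+] = 1.33 × 10^-5 M.
Ksp = [Mg^2+]^3[PO4^3-]^2
Ksp = (2.0 × 10^-5)^3 × (1.33 × 10^-5)^2 = 1.4 × 10^-24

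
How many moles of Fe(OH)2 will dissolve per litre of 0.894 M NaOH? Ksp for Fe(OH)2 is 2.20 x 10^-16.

Fe(OH)2(s) <=> Fe^2+ + 2 OH^-
Ksp = [Fe^2+][OH^-]^2
If s mol/L dissolves here, [Fe^2+] = s, [OH^-] = 0.894 + 2s ≈ 0.894 (since OH^- from NaOH dominates).
Ksp ≈ s × (0.894)^2
s = 2.75 × 10^-16 M
Check: 2s = 5.5 × 10^-16 ≪ 0.894, so the approximation is valid.

s ≈ 2.75 x 10^-16 M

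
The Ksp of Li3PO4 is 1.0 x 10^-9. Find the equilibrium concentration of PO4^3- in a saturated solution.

Li3PO4(s) <=> 3 Li^+(aq) + PO4^3-(aq)
Ksp = [Li^+]^3[PO4^3-]
With molar solubility s: [Li^+] = 3s, [PO4^3-] = s.
Ksp = (3s)^3s = 27s^4
s = (1.0 x 10^-9 / 27)^(1/4) = 2.47 × 10^-3 M
[PO4^3-] = s = 2.5 × 10^-3 M

[PO4^3-] = 2.5 × 10^-3 M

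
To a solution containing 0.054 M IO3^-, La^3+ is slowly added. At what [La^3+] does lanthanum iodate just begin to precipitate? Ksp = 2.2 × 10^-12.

1.4e-8 M

La(IO3)3(s) ⇌ La^3+(aq) + 3 IO3^-(aq)
Ksp = [La^3+][IO3^-]^3
Precipitation begins when Q = Ksp. With [IO3^-] = 0.054 M:
2.2 × 10^-12 = (0.054)^3 × [La^3+]
[La^3+] = (2.2 × 10^-12 / 1.57 × 10^-4) = 1.4 × 10^-8 M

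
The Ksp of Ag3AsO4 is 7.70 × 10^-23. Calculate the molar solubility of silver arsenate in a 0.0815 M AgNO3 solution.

Ag3AsO4(s) ⇌ 3 Ag^+(aq) + AsO4^3-(aq)
Ksp = [Ag^+]^3[AsO4^3-]
If s mol/L dissolves here, [Ag^+] = 0.0815 + 3s ≈ 0.0815, [AsO4^3-] = s (Ksp is small, so little additional dissolves).
Ksp ≈ (0.0815)^3 × s
s = 1.42 × 10^-19 M
Check: 3s = 4.3 × 10^-19 ≪ 0.0815, so the approximation is valid.

s ≈ 1.42 x 10^-19 M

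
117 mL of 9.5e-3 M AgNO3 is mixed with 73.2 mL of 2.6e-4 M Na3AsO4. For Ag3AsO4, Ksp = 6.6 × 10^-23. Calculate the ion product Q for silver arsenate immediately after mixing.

2.0 × 10^-11

Total volume = 117 + 73.2 = 190.2 mL.
[Ag^+] = 9.5 x 10^-3 × (117/190.2) = 5.84 × 10^-3 M
[AsO4^3-] = 2.6 x 10^-4 × (73.2/190.2) = 1.00 × 10^-4 M
Ag3AsO4(s) ⇌ 3 Ag^+(aq) + AsO4^3-(aq), so Q = [Ag^+]^3[AsO4^3-]
Q = (5.84 x 10^-3)^3(1.00 × 10^-4) = 2.0 × 10^-11
Q > Ksp, so Ag3AsO4 will precipitate.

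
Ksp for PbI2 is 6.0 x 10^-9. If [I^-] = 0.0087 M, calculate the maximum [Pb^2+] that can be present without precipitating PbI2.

PbI2(s) ⇌ Pb^2+(aq) + 2 I^-(aq)
Ksp = [Pb^2+][I^-]^2
Precipitation begins when Q = Ksp. With [I^-] = 0.0087 M:
6.0 x 10^-9 = (0.0087)^2 × [Pb^2+]
[Pb^2+] = (6.0 x 10^-9 / 7.57 × 10^-5) = 7.9 × 10^-5 M

7.9e-5 M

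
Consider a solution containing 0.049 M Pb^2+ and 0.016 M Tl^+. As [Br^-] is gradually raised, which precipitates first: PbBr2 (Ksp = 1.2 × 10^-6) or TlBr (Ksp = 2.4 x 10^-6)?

Precipitation of each salt starts when its ion product equals its Ksp.
For PbBr2: 1.2 × 10^-6 = 0.049 × [Br^-]^2  ⇒  [Br^-] = 4.9 × 10^-3 M.
For TlBr: 2.4 x 10^-6 = 0.016 × [Br^-]  ⇒  [Br^-] = 1.5 x 10^-4 M.
The salt with the lower threshold [Br^-] precipitates first: TlBr.

TlBr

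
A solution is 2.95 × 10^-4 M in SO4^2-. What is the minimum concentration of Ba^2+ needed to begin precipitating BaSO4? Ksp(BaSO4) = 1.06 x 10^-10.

[Ba^2+] = 3.59 × 10^-7 M

BaSO4(s) <=> Ba^2+ + SO4^2-
Ksp = [Ba^2+][SO4^2-]
Precipitation begins when Q = Ksp. With [SO4^2-] = 2.95 × 10^-4 M:
1.06 x 10^-10 = (2.95 × 10^-4) × [Ba^2+]
[Ba^2+] = (1.06 x 10^-10 / 2.95 × 10^-4) = 3.59 × 10^-7 M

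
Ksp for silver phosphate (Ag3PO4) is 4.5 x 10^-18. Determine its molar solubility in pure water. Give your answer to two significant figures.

Ag3PO4(s) ⇌ 3 Ag^+(aq) + PO4^3-(aq)
Ksp = [Ag^+]^3[PO4^3-]
If s mol/L of Ag3PO4 dissolves, [Ag^+] = 3s and [PO4^3-] = s.
Ksp = (3s)^3s = 27s^4
Solving, s = (4.5 x 10^-18/27)^(1/4) = 2.0 x 10^-5 M

s = 2.0 × 10^-5 M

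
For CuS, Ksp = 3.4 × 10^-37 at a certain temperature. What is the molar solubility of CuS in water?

s = 5.8e-19 M

CuS(s) ⇌ Cu^2+(aq) + S^2-(aq)
Ksp = [Cu^2+][S^2-]
Let s = molar solubility. Then [Cu^2+] = s and [S^2-] = s.
Ksp = (s)(s) = s^2
s = √(3.4 × 10^-37) = 5.8 x 10^-19 M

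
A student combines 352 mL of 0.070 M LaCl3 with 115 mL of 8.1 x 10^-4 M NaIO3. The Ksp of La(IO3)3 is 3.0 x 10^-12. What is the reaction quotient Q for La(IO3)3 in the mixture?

Q = 4.2 × 10^-13

Total volume = 352 + 115 = 467 mL.
[La^3+] = 7.0 × 10^-2 × (352/467) = 5.28 × 10^-2 M
[IO3^-] = 8.1 × 10^-4 × (115/467) = 1.99 × 10^-4 M
La(IO3)3(s) ⇌ La^3+(aq) + 3 IO3^-(aq), so Q = [La^3+][IO3^-]^3
Q = (5.28 x 10^-2)(1.99 x 10^-4)^3 = 4.2 x 10^-13
Q < Ksp, so no precipitate of La(IO3)3 forms.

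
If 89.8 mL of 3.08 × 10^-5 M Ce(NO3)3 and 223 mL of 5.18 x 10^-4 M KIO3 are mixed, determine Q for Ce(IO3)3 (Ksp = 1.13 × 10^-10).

Total volume = 89.8 + 223 = 312.8 mL.
[Ce^3+] = 3.08 × 10^-5 × (89.8/312.8) = 8.842 × 10^-6 M
[IO3^-] = 5.18 x 10^-4 × (223/312.8) = 3.693 × 10^-4 M
Ce(IO3)3(s) ⇌ Ce^3+(aq) + 3 IO3^-(aq), so Q = [Ce^3+][IO3^-]^3
Q = (8.842 x 10^-6)(3.693 x 10^-4)^3 = 4.45 x 10^-16
Q < Ksp, so no precipitate of Ce(IO3)3 forms.

Q ≈ 4.45e-16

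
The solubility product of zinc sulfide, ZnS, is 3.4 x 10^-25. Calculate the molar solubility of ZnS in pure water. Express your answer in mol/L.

ZnS(s) ⇌ Zn^2+ + S^2-
Ksp = [Zn^2+][S^2-]
For each mole of ZnS that dissolves: [Zn^2+] = s, [S^2-] = s.
Ksp = s^2
s = √(3.4 x 10^-25) = 5.8 × 10^-13 M

s ≈ 5.8e-13 M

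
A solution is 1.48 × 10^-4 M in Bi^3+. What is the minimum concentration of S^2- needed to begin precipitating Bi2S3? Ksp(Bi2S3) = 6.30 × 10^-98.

1.42 × 10^-30 M

Bi2S3(s) ⇌ 2 Bi^3+ + 3 S^2-
Ksp = [Bi^3+]^2[S^2-]^3
Precipitation begins when Q = Ksp. With [Bi^3+] = 1.48 × 10^-4 M:
6.30 × 10^-98 = (1.48 × 10^-4)^2 × [S^2-]^3
[S^2-] = (6.30 × 10^-98 / 2.190 × 10^-8)^(1/3) = 1.42 × 10^-30 M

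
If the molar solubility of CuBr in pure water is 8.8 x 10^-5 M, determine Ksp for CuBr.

CuBr(s) ⇌ Cu^+ + Br^-
With molar solubility s: [Cu^+] = s, [Br^-] = s.
Ksp = [Cu^+][Br^-]
Ksp = (s)(s) = s^2
Ksp = (8.8 × 10^-5)^2 = 7.7 × 10^-9

Ksp = 7.7 x 10^-9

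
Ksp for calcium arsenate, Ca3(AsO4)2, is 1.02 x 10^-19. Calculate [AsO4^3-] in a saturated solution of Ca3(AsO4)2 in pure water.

Ca3(AsO4)2(s) ⇌ 3 Ca^2+ + 2 AsO4^3-
Ksp = [Ca^2+]^3[AsO4^3-]^2
For each mole of Ca3(AsO4)2 that dissolves: [Ca^2+] = 3s, [AsO4^3-] = 2s.
So Ksp = (3s)^3 × (2s)^2 = 108s^5
Solving, s = (1.02 x 10^-19/108)^(1/5) = 6.238 x 10^-5 M
[AsO4^3-] = 2s = 1.25 x 10^-4 M

1.25 × 10^-4 M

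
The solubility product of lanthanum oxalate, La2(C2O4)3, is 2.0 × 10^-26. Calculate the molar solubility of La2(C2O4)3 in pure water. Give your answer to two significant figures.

La2(C2O4)3(s) ⇌ 2 La^3+(aq) + 3 C2O4^2-(aq)
Ksp = [La^3+]^2[C2O4^2-]^3
If s mol/L of La2(C2O4)3 dissolves, [La^3+] = 2s and [C2O4^2-] = 3s.
So Ksp = (2s)^2 × (3s)^3 = 108s^5
s = (2.0 × 10^-26 / 108)^(1/5) = 2.8 x 10^-6 M

s ≈ 2.8 × 10^-6 M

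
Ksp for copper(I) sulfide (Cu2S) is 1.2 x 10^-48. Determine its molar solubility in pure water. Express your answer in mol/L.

s = 6.7 × 10^-17 M

Cu2S(s) <=> 2 Cu^+(aq) + S^2-(aq)
Ksp = [Cu^+]^2[S^2-]
Let s = molar solubility. Then [Cu^+] = 2s and [S^2-] = s.
Ksp = (2s)^2s = 4s^3
Solving, s = (1.2 x 10^-48/4)^(1/3) = 6.7 x 10^-17 M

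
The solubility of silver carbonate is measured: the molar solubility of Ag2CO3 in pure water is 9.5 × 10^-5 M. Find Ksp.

3.4e-12

Ag2CO3(s) ⇌ 2 Ag^+ + CO3^2-
With molar solubility s: [Ag^+] = 2s, [CO3^2-] = s.
Ksp = [Ag^+]^2[CO3^2-]
So Ksp = (2s)^2 × s = 4s^3
Ksp = 4 × (9.5 × 10^-5)^3 = 3.4 × 10^-12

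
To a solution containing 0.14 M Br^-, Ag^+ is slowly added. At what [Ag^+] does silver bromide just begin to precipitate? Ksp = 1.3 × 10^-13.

9.3 × 10^-13 M

AgBr(s) ⇌ Ag^+(aq) + Br^-(aq)
Ksp = [Ag^+][Br^-]
Precipitation begins when Q = Ksp. With [Br^-] = 0.14 M:
1.3 × 10^-13 = (0.14) × [Ag^+]
[Ag^+] = (1.3 × 10^-13 / 1.4 x 10^-1) = 9.3 × 10^-13 M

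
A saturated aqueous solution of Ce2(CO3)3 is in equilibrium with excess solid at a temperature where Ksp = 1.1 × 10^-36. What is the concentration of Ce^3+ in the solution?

Ce2(CO3)3(s) ⇌ 2 Ce^3+ + 3 CO3^2-
Ksp = [Ce^3+]^2[CO3^2-]^3
Let s = molar solubility. Then [Ce^3+] = 2s and [CO3^2-] = 3s.
Ksp = (2s)^2(3s)^3 = 108s^5
s^5 = 1.1 × 10^-36 / 108, so s = 2.52 × 10^-8 M
[Ce^3+] = 2s = 5.0 x 10^-8 M

5.0e-8 M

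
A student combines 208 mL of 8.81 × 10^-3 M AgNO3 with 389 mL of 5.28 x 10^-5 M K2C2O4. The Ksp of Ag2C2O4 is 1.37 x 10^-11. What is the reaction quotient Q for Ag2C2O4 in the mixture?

Total volume = 208 + 389 = 597 mL.
[Ag^+] = 8.81 × 10^-3 × (208/597) = 3.069 × 10^-3 M
[C2O4^2-] = 5.28 × 10^-5 × (389/597) = 3.440 × 10^-5 M
Ag2C2O4(s) ⇌ 2 Ag^+(aq) + C2O4^2-(aq), so Q = [Ag^+]^2[C2O4^2-]
Q = (3.069 × 10^-3)^2(3.440 x 10^-5) = 3.24 x 10^-10
Q > Ksp, so Ag2C2O4 will precipitate.

3.24e-10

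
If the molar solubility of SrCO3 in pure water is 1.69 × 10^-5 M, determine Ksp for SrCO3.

SrCO3(s) ⇌ Sr^2+(aq) + CO3^2-(aq)
For each mole of SrCO3 that dissolves: [Sr^2+] = s, [CO3^2-] = s.
Ksp = [Sr^2+][CO3^2-]
Ksp = s × s = s^2
With s = 1.69 x 10^-5: Ksp = 2.86 × 10^-10

2.86 × 10^-10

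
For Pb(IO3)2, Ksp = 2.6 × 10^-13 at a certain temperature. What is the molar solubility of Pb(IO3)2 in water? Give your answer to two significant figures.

Pb(IO3)2(s) ⇌ Pb^2+(aq) + 2 IO3^-(aq)
Ksp = [Pb^2+][IO3^-]^2
With molar solubility s: [Pb^2+] = s, [IO3^-] = 2s.
Substituting: Ksp = s(2s)^2 = 4s^3
Solving, s = (2.6 × 10^-13/4)^(1/3) = 4.0 × 10^-5 M

4.0 × 10^-5 M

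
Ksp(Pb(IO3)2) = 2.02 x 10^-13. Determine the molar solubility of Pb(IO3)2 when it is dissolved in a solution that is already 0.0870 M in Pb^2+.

Pb(IO3)2(s) ⇌ Pb^2+ + 2 IO3^-
Ksp = [Pb^2+][IO3^-]^2
Let s = moles of Pb(IO3)2 that dissolve per litre. [Pb^2+] = 0.0870 + s ≈ 0.0870, [IO3^-] = 2s (Ksp is small, so little additional dissolves).
Ksp ≈ 0.0870 × (2s)^2
s = 7.62 × 10^-7 M
Check: s = 7.6 × 10^-7 ≪ 0.0870, so the approximation is valid.

7.62 x 10^-7 M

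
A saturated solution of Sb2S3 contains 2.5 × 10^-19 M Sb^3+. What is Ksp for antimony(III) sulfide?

Ksp = 3.3e-93

Sb2S3(s) ⇌ 2 Sb^3+ + 3 S^2-
Stoichiometry gives [S^2-] = (3/2)[Sb^3+] = 3.75 × 10^-19 M.
Ksp = [Sb^3+]^2[S^2-]^3
Ksp = (2.5 × 10^-19)^2 × (3.75 × 10^-19)^3 = 3.3 × 10^-93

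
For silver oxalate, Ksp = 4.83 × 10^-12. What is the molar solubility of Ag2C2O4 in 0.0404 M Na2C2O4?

s ≈ 5.47 x 10^-6 M

Ag2C2O4(s) ⇌ 2 Ag^+ + C2O4^2-
Ksp = [Ag^+]^2[C2O4^2-]
If s mol/L dissolves here, [Ag^+] = 2s, [C2O4^2-] = 0.0404 + s ≈ 0.0404 (Ksp is small, so little additional dissolves).
Ksp ≈ (2s)^2 × 0.0404
s = 5.47 x 10^-6 M
Check: s = 5.5 × 10^-6 ≪ 0.0404, so the approximation is valid.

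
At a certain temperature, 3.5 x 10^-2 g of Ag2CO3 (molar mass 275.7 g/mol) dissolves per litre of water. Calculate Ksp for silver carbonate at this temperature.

Molar solubility s = (3.5 × 10^-2 g/L) / (275.7 g/mol) = 1.27 × 10^-4 M.
Ag2CO3(s) ⇌ 2 Ag^+(aq) + CO3^2-(aq)
Let s = molar solubility. Then [Ag^+] = 2s and [CO3^2-] = s.
Ksp = [Ag^+]^2[CO3^2-]
Substituting: Ksp = (2s)^2s = 4s^3
With s = 1.27 × 10^-4: Ksp = 8.2 x 10^-12

Ksp = 8.2e-12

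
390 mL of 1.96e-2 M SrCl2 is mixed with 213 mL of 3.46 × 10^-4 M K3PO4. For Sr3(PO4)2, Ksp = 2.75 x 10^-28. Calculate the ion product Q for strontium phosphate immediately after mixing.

Q = 3.04 x 10^-14

Total volume = 390 + 213 = 603 mL.
[Sr^2+] = 1.96 × 10^-2 × (390/603) = 1.268 × 10^-2 M
[PO4^3-] = 3.46 × 10^-4 × (213/603) = 1.222 x 10^-4 M
Sr3(PO4)2(s) ⇌ 3 Sr^2+ + 2 PO4^3-, so Q = [Sr^2+]^3[PO4^3-]^2
Q = (1.268 × 10^-2)^3(1.222 × 10^-4)^2 = 3.04 x 10^-14
Q > Ksp, so Sr3(PO4)2 will precipitate.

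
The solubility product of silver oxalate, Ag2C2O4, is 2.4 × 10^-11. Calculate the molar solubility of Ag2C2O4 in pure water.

1.8 × 10^-4 M

Ag2C2O4(s) ⇌ 2 Ag^+ + C2O4^2-
Ksp = [Ag^+]^2[C2O4^2-]
For each mole of Ag2C2O4 that dissolves: [Ag^+] = 2s, [C2O4^2-] = s.
Ksp = (2s)^2s = 4s^3
Solving, s = (2.4 × 10^-11/4)^(1/3) = 1.8 × 10^-4 M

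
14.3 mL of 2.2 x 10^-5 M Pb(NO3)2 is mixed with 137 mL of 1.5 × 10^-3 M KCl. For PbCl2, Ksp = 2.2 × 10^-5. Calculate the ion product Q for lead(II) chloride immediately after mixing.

3.8e-12

Total volume = 14.3 + 137 = 151.3 mL.
[Pb^2+] = 2.2 x 10^-5 × (14.3/151.3) = 2.08 x 10^-6 M
[Cl^-] = 1.5 × 10^-3 × (137/151.3) = 1.36 x 10^-3 M
PbCl2(s) ⇌ Pb^2+(aq) + 2 Cl^-(aq), so Q = [Pb^2+][Cl^-]^2
Q = (2.08 × 10^-6)(1.36 × 10^-3)^2 = 3.8 x 10^-12
Q < Ksp, so no precipitate of PbCl2 forms.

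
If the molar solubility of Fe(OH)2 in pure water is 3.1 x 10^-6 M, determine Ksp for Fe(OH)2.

Ksp = 1.2 × 10^-16

Fe(OH)2(s) ⇌ Fe^2+ + 2 OH^-
If s mol/L of Fe(OH)2 dissolves, [Fe^2+] = s and [OH^-] = 2s.
Ksp = [Fe^2+][OH^-]^2
Ksp = s(2s)^2 = 4s^3
Ksp = 4 × (3.1 × 10^-6)^3 = 1.2 x 10^-16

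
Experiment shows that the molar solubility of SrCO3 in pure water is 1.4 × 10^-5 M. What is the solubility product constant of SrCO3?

Ksp ≈ 2.0 x 10^-10

SrCO3(s) <=> Sr^2+(aq) + CO3^2-(aq)
With molar solubility s: [Sr^2+] = s, [CO3^2-] = s.
Ksp = [Sr^2+][CO3^2-]
Ksp = s^2
Ksp = (1.4 x 10^-5)^2 = 2.0 × 10^-10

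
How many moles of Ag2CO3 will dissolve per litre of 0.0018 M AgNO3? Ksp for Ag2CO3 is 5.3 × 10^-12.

1.6e-6 M

Ag2CO3(s) ⇌ 2 Ag^+(aq) + CO3^2-(aq)
Ksp = [Ag^+]^2[CO3^2-]
Let s be the molar solubility in this solution. [Ag^+] = 0.0018 + 2s ≈ 0.0018, [CO3^2-] = s (since Ag^+ from AgNO3 dominates).
Ksp ≈ (0.0018)^2 × s
s = 1.6 × 10^-6 M
Check: 2s = 3.3 x 10^-6 ≪ 0.0018, so the approximation is valid.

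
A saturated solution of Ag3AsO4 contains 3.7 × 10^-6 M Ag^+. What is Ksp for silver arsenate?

Ag3AsO4(s) ⇌ 3 Ag^+ + AsO4^3-
Stoichiometry gives [AsO4^3-] = (1/3)[Ag^+] = 1.23 × 10^-6 M.
Ksp = [Ag^+]^3[AsO4^3-]
Ksp = (3.7 × 10^-6)^3 × 1.23 x 10^-6 = 6.2 × 10^-23

Ksp ≈ 6.2 x 10^-23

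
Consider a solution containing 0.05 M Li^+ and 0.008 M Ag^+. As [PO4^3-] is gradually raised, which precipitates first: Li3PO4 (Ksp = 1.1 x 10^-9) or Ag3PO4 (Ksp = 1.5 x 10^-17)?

Ag3PO4

Precipitation of each salt starts when its ion product equals its Ksp.
For Li3PO4: 1.1 x 10^-9 = (0.05)^3 × [PO4^3-]  ⇒  [PO4^3-] = 8.8 × 10^-6 M.
For Ag3PO4: 1.5 x 10^-17 = (0.008)^3 × [PO4^3-]  ⇒  [PO4^3-] = 2.9 × 10^-11 M.
The salt with the lower threshold [PO4^3-] precipitates first: Ag3PO4.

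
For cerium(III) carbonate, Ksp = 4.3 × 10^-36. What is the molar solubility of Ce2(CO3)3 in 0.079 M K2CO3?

Ce2(CO3)3(s) <=> 2 Ce^3+ + 3 CO3^2-
Ksp = [Ce^3+]^2[CO3^2-]^3
Let s be the molar solubility in this solution. [Ce^3+] = 2s, [CO3^2-] = 0.079 + 3s ≈ 0.079 (Ksp is small, so little additional dissolves).
Ksp ≈ (2s)^2 × (0.079)^3
s = 4.7 × 10^-17 M
Check: 3s = 1.4 × 10^-16 ≪ 0.079, so the approximation is valid.

4.7e-17 M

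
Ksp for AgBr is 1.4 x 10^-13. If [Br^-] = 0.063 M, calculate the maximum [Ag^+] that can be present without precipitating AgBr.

[Ag^+] ≈ 2.2 x 10^-12 M

AgBr(s) ⇌ Ag^+ + Br^-
Ksp = [Ag^+][Br^-]
Precipitation begins when Q = Ksp. With [Br^-] = 0.063 M:
1.4 x 10^-13 = (0.063) × [Ag^+]
[Ag^+] = (1.4 x 10^-13 / 6.3 x 10^-2) = 2.2 × 10^-12 M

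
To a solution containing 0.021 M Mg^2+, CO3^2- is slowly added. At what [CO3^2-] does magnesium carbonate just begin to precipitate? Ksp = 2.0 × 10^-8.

[CO3^2-] = 9.5 × 10^-7 M

MgCO3(s) ⇌ Mg^2+(aq) + CO3^2-(aq)
Ksp = [Mg^2+][CO3^2-]
Precipitation begins when Q = Ksp. With [Mg^2+] = 0.021 M:
2.0 × 10^-8 = (0.021) × [CO3^2-]
[CO3^2-] = (2.0 × 10^-8 / 2.1 × 10^-2) = 9.5 × 10^-7 M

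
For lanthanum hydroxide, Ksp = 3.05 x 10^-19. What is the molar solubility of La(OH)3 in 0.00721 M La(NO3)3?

1.16 x 10^-6 M

La(OH)3(s) <=> La^3+ + 3 OH^-
Ksp = [La^3+][OH^-]^3
If s mol/L dissolves here, [La^3+] = 0.00721 + s ≈ 0.00721, [OH^-] = 3s (since La^3+ from La(NO3)3 dominates).
Ksp ≈ 0.00721 × (3s)^3
s = 1.16 × 10^-6 M
Check: s = 1.2 × 10^-6 ≪ 0.00721, so the approximation is valid.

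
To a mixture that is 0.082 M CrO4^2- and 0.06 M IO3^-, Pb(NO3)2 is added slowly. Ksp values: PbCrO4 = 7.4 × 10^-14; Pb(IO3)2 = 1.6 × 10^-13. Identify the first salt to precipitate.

PbCrO4

Each salt begins to precipitate when Q = Ksp, i.e. when [Pb^2+] reaches its threshold.
For PbCrO4: 7.4 × 10^-14 = 0.082 × [Pb^2+]  ⇒  [Pb^2+] = 9.0 × 10^-13 M.
For Pb(IO3)2: 1.6 × 10^-13 = (0.06)^2 × [Pb^2+]  ⇒  [Pb^2+] = 4.4 × 10^-11 M.
The salt with the lower threshold [Pb^2+] precipitates first: PbCrO4.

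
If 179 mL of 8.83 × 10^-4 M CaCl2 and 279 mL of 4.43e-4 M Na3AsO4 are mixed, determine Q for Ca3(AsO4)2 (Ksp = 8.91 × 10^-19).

Q = 2.99 × 10^-18

Total volume = 179 + 279 = 458 mL.
[Ca^2+] = 8.83 x 10^-4 × (179/458) = 3.451 x 10^-4 M
[AsO4^3-] = 4.43 × 10^-4 × (279/458) = 2.699 x 10^-4 M
Ca3(AsO4)2(s) <=> 3 Ca^2+ + 2 AsO4^3-, so Q = [Ca^2+]^3[AsO4^3-]^2
Q = (3.451 × 10^-4)^3(2.699 × 10^-4)^2 = 2.99 × 10^-18
Q > Ksp, so Ca3(AsO4)2 will precipitate.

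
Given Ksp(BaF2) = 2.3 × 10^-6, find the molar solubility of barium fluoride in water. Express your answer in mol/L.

BaF2(s) ⇌ Ba^2+ + 2 F^-
Ksp = [Ba^2+][F^-]^2
If s mol/L of BaF2 dissolves, [Ba^2+] = s and [F^-] = 2s.
Ksp = s(2s)^2 = 4s^3
Solving, s = (2.3 × 10^-6/4)^(1/3) = 8.3 x 10^-3 M

s = 8.3 x 10^-3 M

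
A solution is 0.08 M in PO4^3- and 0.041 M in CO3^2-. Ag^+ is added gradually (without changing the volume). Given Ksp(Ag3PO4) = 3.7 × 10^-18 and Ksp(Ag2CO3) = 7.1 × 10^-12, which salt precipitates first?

Precipitation of each salt starts when its ion product equals its Ksp.
For Ag3PO4: 3.7 × 10^-18 = 0.08 × [Ag^+]^3  ⇒  [Ag^+] = 3.6 x 10^-6 M.
For Ag2CO3: 7.1 × 10^-12 = 0.041 × [Ag^+]^2  ⇒  [Ag^+] = 1.3 × 10^-5 M.
The salt with the lower threshold [Ag^+] precipitates first: Ag3PO4.

Ag3PO4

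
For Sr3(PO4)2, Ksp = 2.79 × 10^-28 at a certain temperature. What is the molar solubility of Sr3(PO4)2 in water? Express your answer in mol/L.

1.21 x 10^-6 M

Sr3(PO4)2(s) <=> 3 Sr^2+(aq) + 2 PO4^3-(aq)
Ksp = [Sr^2+]^3[PO4^3-]^2
Let s = molar solubility. Then [Sr^2+] = 3s and [PO4^3-] = 2s.
Ksp = (3s)^3(2s)^2 = 108s^5
s = (2.79 × 10^-28 / 108)^(1/5) = 1.21 x 10^-6 M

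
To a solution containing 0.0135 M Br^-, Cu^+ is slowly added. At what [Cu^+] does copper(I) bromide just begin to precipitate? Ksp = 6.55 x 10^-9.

CuBr(s) ⇌ Cu^+ + Br^-
Ksp = [Cu^+][Br^-]
Precipitation begins when Q = Ksp. With [Br^-] = 0.0135 M:
6.55 x 10^-9 = (0.0135) × [Cu^+]
[Cu^+] = (6.55 x 10^-9 / 1.35 × 10^-2) = 4.85 x 10^-7 M

4.85 × 10^-7 M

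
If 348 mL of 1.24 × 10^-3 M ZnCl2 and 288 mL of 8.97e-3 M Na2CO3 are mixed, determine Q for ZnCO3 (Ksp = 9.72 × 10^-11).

Q = 2.76 x 10^-6

Total volume = 348 + 288 = 636 mL.
[Zn^2+] = 1.24 × 10^-3 × (348/636) = 6.785 × 10^-4 M
[CO3^2-] = 8.97 × 10^-3 × (288/636) = 4.062 x 10^-3 M
ZnCO3(s) <=> Zn^2+(aq) + CO3^2-(aq), so Q = [Zn^2+][CO3^2-]
Q = (6.785 x 10^-4)(4.062 × 10^-3) = 2.76 × 10^-6
Q > Ksp, so ZnCO3 will precipitate.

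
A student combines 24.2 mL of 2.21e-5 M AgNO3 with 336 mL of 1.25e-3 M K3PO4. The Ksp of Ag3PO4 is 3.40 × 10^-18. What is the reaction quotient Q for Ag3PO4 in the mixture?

Total volume = 24.2 + 336 = 360.2 mL.
[Ag^+] = 2.21 × 10^-5 × (24.2/360.2) = 1.485 × 10^-6 M
[PO4^3-] = 1.25 × 10^-3 × (336/360.2) = 1.166 × 10^-3 M
Ag3PO4(s) ⇌ 3 Ag^+(aq) + PO4^3-(aq), so Q = [Ag^+]^3[PO4^3-]
Q = (1.485 × 10^-6)^3(1.166 x 10^-3) = 3.82 × 10^-21
Q < Ksp, so no precipitate of Ag3PO4 forms.

Q ≈ 3.82e-21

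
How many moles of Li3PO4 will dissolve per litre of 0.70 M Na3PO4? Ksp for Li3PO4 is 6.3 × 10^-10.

s ≈ 3.2e-4 M

Li3PO4(s) <=> 3 Li^+(aq) + PO4^3-(aq)
Ksp = [Li^+]^3[PO4^3-]
Let s = moles of Li3PO4 that dissolve per litre. [Li^+] = 3s, [PO4^3-] = 0.70 + s ≈ 0.70 (since PO4^3- from Na3PO4 dominates).
Ksp ≈ (3s)^3 × 0.70
s = 3.2 × 10^-4 M
Check: s = 3.2 × 10^-4 ≪ 0.70, so the approximation is valid.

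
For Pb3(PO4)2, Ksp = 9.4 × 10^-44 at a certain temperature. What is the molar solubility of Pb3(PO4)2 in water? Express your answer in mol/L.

s = 9.7 × 10^-10 M

Pb3(PO4)2(s) ⇌ 3 Pb^2+ + 2 PO4^3-
Ksp = [Pb^2+]^3[PO4^3-]^2
If s mol/L of Pb3(PO4)2 dissolves, [Pb^2+] = 3s and [PO4^3-] = 2s.
So Ksp = (3s)^3 × (2s)^2 = 108s^5
Solving, s = (9.4 × 10^-44/108)^(1/5) = 9.7 × 10^-10 M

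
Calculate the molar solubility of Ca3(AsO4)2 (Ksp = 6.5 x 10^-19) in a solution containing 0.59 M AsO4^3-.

4.1e-7 M

Ca3(AsO4)2(s) <=> 3 Ca^2+(aq) + 2 AsO4^3-(aq)
Ksp = [Ca^2+]^3[AsO4^3-]^2
If s mol/L dissolves here, [Ca^2+] = 3s, [AsO4^3-] = 0.59 + 2s ≈ 0.59 (since the AsO4^3- already present dominates).
Ksp ≈ (3s)^3 × (0.59)^2
s = 4.1 × 10^-7 M
Check: 2s = 8.2 × 10^-7 ≪ 0.59, so the approximation is valid.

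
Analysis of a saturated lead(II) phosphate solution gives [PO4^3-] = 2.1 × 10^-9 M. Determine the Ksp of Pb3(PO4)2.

Ksp = 1.4 × 10^-43

Pb3(PO4)2(s) ⇌ 3 Pb^2+ + 2 PO4^3-
Stoichiometry gives [Pb^2+] = (3/2)[PO4^3-] = 3.15 × 10^-9 M.
Ksp = [Pb^2+]^3[PO4^3-]^2
Ksp = (3.15 × 10^-9)^3 × (2.1 × 10^-9)^2 = 1.4 x 10^-43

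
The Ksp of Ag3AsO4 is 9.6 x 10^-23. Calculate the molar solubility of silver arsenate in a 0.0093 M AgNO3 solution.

Ag3AsO4(s) <=> 3 Ag^+ + AsO4^3-
Ksp = [Ag^+]^3[AsO4^3-]
If s mol/L dissolves here, [Ag^+] = 0.0093 + 3s ≈ 0.0093, [AsO4^3-] = s (Ksp is small, so little additional dissolves).
Ksp ≈ (0.0093)^3 × s
s = 1.2 × 10^-16 M
Check: 3s = 3.6 x 10^-16 ≪ 0.0093, so the approximation is valid.

1.2 × 10^-16 M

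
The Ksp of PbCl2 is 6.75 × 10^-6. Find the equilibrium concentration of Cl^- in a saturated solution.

[Cl^-] ≈ 2.38e-2 M

PbCl2(s) ⇌ Pb^2+ + 2 Cl^-
Ksp = [Pb^2+][Cl^-]^2
For each mole of PbCl2 that dissolves: [Pb^2+] = s, [Cl^-] = 2s.
Substituting: Ksp = s(2s)^2 = 4s^3
s^3 = 6.75 × 10^-6 / 4, so s = 1.191 × 10^-2 M
[Cl^-] = 2s = 2.38 × 10^-2 M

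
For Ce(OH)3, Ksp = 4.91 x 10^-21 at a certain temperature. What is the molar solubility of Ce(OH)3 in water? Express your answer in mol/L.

s = 3.67e-6 M

Ce(OH)3(s) <=> Ce^3+ + 3 OH^-
Ksp = [Ce^3+][OH^-]^3
If s mol/L of Ce(OH)3 dissolves, [Ce^3+] = s and [OH^-] = 3s.
So Ksp = s × (3s)^3 = 27s^4
s = (4.91 x 10^-21 / 27)^(1/4) = 3.67 × 10^-6 M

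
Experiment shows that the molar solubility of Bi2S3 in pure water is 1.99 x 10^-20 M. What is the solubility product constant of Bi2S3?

Bi2S3(s) ⇌ 2 Bi^3+(aq) + 3 S^2-(aq)
For each mole of Bi2S3 that dissolves: [Bi^3+] = 2s, [S^2-] = 3s.
Ksp = [Bi^3+]^2[S^2-]^3
Substituting: Ksp = (2s)^2(3s)^3 = 108s^5
Ksp = 108 × (1.99 × 10^-20)^5 = 3.37 × 10^-97

Ksp ≈ 3.37 x 10^-97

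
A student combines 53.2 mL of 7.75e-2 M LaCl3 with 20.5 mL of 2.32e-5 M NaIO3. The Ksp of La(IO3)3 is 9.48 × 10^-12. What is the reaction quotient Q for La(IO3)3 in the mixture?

Total volume = 53.2 + 20.5 = 73.7 mL.
[La^3+] = 7.75 x 10^-2 × (53.2/73.7) = 5.594 x 10^-2 M
[IO3^-] = 2.32 × 10^-5 × (20.5/73.7) = 6.453 x 10^-6 M
La(IO3)3(s) ⇌ La^3+(aq) + 3 IO3^-(aq), so Q = [La^3+][IO3^-]^3
Q = (5.594 x 10^-2)(6.453 x 10^-6)^3 = 1.50 × 10^-17
Q < Ksp, so no precipitate of La(IO3)3 forms.

1.50e-17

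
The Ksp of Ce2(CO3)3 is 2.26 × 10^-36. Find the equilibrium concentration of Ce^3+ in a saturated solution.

Ce2(CO3)3(s) ⇌ 2 Ce^3+(aq) + 3 CO3^2-(aq)
Ksp = [Ce^3+]^2[CO3^2-]^3
With molar solubility s: [Ce^3+] = 2s, [CO3^2-] = 3s.
Ksp = (2s)^2(3s)^3 = 108s^5
s^5 = 2.26 × 10^-36 / 108, so s = 2.912 × 10^-8 M
[Ce^3+] = 2s = 5.82 × 10^-8 M

[Ce^3+] = 5.82 x 10^-8 M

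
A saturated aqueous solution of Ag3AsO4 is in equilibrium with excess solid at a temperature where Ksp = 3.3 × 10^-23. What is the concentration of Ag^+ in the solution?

[Ag^+] = 3.2e-6 M

Ag3AsO4(s) ⇌ 3 Ag^+(aq) + AsO4^3-(aq)
Ksp = [Ag^+]^3[AsO4^3-]
For each mole of Ag3AsO4 that dissolves: [Ag^+] = 3s, [AsO4^3-] = s.
Substituting: Ksp = (3s)^3s = 27s^4
s^4 = 3.3 × 10^-23 / 27, so s = 1.05 × 10^-6 M
[Ag^+] = 3s = 3.2 × 10^-6 M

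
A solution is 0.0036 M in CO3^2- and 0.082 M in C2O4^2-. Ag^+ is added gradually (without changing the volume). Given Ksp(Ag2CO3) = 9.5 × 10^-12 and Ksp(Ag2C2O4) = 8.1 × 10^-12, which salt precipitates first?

Ag2C2O4

Precipitation of each salt starts when its ion product equals its Ksp.
For Ag2CO3: 9.5 × 10^-12 = 0.0036 × [Ag^+]^2  ⇒  [Ag^+] = 5.1 x 10^-5 M.
For Ag2C2O4: 8.1 × 10^-12 = 0.082 × [Ag^+]^2  ⇒  [Ag^+] = 9.9 × 10^-6 M.
The salt with the lower threshold [Ag^+] precipitates first: Ag2C2O4.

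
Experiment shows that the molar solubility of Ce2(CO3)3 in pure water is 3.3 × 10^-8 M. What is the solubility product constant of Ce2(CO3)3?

Ksp ≈ 4.2e-36

Ce2(CO3)3(s) <=> 2 Ce^3+ + 3 CO3^2-
With molar solubility s: [Ce^3+] = 2s, [CO3^2-] = 3s.
Ksp = [Ce^3+]^2[CO3^2-]^3
Ksp = (2s)^2(3s)^3 = 108s^5
Ksp = 108 × (3.3 × 10^-8)^5 = 4.2 × 10^-36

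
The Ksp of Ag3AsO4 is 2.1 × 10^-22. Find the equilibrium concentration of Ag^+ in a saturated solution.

[Ag^+] ≈ 5.0e-6 M

Ag3AsO4(s) ⇌ 3 Ag^+(aq) + AsO4^3-(aq)
Ksp = [Ag^+]^3[AsO4^3-]
If s mol/L of Ag3AsO4 dissolves, [Ag^+] = 3s and [AsO4^3-] = s.
Ksp = (3s)^3s = 27s^4
s^4 = 2.1 × 10^-22 / 27, so s = 1.67 × 10^-6 M
[Ag^+] = 3s = 5.0 x 10^-6 M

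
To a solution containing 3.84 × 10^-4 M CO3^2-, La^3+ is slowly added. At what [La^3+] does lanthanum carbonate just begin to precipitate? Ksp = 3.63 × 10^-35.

La2(CO3)3(s) <=> 2 La^3+ + 3 CO3^2-
Ksp = [La^3+]^2[CO3^2-]^3
Precipitation begins when Q = Ksp. With [CO3^2-] = 3.84 × 10^-4 M:
3.63 × 10^-35 = (3.84 × 10^-4)^3 × [La^3+]^2
[La^3+] = (3.63 × 10^-35 / 5.662 × 10^-11)^(1/2) = 8.01 x 10^-13 M

8.01 × 10^-13 M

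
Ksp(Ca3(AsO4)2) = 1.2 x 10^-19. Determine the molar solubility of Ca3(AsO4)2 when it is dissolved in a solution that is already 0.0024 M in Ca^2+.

Ca3(AsO4)2(s) <=> 3 Ca^2+(aq) + 2 AsO4^3-(aq)
Ksp = [Ca^2+]^3[AsO4^3-]^2
Let s be the molar solubility in this solution. [Ca^2+] = 0.0024 + 3s ≈ 0.0024, [AsO4^3-] = 2s (common-ion effect: Ca^2+ is already 0.0024 M).
Ksp ≈ (0.0024)^3 × (2s)^2
s = 1.5 × 10^-6 M
Check: 3s = 4.4 × 10^-6 ≪ 0.0024, so the approximation is valid.

s = 1.5 × 10^-6 M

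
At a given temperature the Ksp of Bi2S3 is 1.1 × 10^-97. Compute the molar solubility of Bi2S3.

1.6 x 10^-20 M

Bi2S3(s) ⇌ 2 Bi^3+ + 3 S^2-
Ksp = [Bi^3+]^2[S^2-]^3
For each mole of Bi2S3 that dissolves: [Bi^3+] = 2s, [S^2-] = 3s.
So Ksp = (2s)^2 × (3s)^3 = 108s^5
Solving, s = (1.1 × 10^-97/108)^(1/5) = 1.6 × 10^-20 M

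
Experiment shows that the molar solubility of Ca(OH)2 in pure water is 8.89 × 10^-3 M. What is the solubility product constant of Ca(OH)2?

2.81e-6

Ca(OH)2(s) <=> Ca^2+(aq) + 2 OH^-(aq)
With molar solubility s: [Ca^2+] = s, [OH^-] = 2s.
Ksp = [Ca^2+][OH^-]^2
Ksp = s(2s)^2 = 4s^3
With s = 8.89 x 10^-3: Ksp = 2.81 x 10^-6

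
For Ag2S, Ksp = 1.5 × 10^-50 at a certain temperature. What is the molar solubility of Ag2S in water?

s = 1.6 x 10^-17 M

Ag2S(s) <=> 2 Ag^+ + S^2-
Ksp = [Ag^+]^2[S^2-]
With molar solubility s: [Ag^+] = 2s, [S^2-] = s.
Ksp = (2s)^2s = 4s^3
s^3 = 1.5 × 10^-50 / 4, so s = 1.6 × 10^-17 M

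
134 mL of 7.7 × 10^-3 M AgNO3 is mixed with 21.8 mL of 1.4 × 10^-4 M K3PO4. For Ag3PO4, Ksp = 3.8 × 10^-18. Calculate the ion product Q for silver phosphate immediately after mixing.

5.7 × 10^-12

Total volume = 134 + 21.8 = 155.8 mL.
[Ag^+] = 7.7 × 10^-3 × (134/155.8) = 6.62 x 10^-3 M
[PO4^3-] = 1.4 × 10^-4 × (21.8/155.8) = 1.96 x 10^-5 M
Ag3PO4(s) ⇌ 3 Ag^+ + PO4^3-, so Q = [Ag^+]^3[PO4^3-]
Q = (6.62 x 10^-3)^3(1.96 x 10^-5) = 5.7 × 10^-12
Q > Ksp, so Ag3PO4 will precipitate.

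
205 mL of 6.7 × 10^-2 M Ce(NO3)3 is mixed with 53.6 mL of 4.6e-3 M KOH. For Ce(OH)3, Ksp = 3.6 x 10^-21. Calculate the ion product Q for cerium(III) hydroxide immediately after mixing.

Total volume = 205 + 53.6 = 258.6 mL.
[Ce^3+] = 6.7 x 10^-2 × (205/258.6) = 5.31 × 10^-2 M
[OH^-] = 4.6 × 10^-3 × (53.6/258.6) = 9.53 x 10^-4 M
Ce(OH)3(s) ⇌ Ce^3+ + 3 OH^-, so Q = [Ce^3+][OH^-]^3
Q = (5.31 x 10^-2)(9.53 x 10^-4)^3 = 4.6 × 10^-11
Q > Ksp, so Ce(OH)3 will precipitate.

Q ≈ 4.6e-11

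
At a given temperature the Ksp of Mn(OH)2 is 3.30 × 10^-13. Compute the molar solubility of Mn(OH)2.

Mn(OH)2(s) ⇌ Mn^2+ + 2 OH^-
Ksp = [Mn^2+][OH^-]^2
For each mole of Mn(OH)2 that dissolves: [Mn^2+] = s, [OH^-] = 2s.
Substituting: Ksp = s(2s)^2 = 4s^3
s = (3.30 × 10^-13 / 4)^(1/3) = 4.35 x 10^-5 M

s = 4.35 x 10^-5 M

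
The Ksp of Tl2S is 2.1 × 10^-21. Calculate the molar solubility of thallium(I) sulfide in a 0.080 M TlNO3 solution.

s = 3.3 x 10^-19 M

Tl2S(s) ⇌ 2 Tl^+(aq) + S^2-(aq)
Ksp = [Tl^+]^2[S^2-]
Let s be the molar solubility in this solution. [Tl^+] = 0.080 + 2s ≈ 0.080, [S^2-] = s (since Tl^+ from TlNO3 dominates).
Ksp ≈ (0.080)^2 × s
s = 3.3 × 10^-19 M
Check: 2s = 6.6 × 10^-19 ≪ 0.080, so the approximation is valid.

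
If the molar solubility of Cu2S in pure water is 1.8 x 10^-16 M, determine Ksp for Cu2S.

Ksp ≈ 2.3 × 10^-47

Cu2S(s) ⇌ 2 Cu^+(aq) + S^2-(aq)
For each mole of Cu2S that dissolves: [Cu^+] = 2s, [S^2-] = s.
Ksp = [Cu^+]^2[S^2-]
So Ksp = (2s)^2 × s = 4s^3
With s = 1.8 x 10^-16: Ksp = 2.3 × 10^-47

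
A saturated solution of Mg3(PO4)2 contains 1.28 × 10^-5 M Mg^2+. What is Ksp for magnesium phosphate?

Mg3(PO4)2(s) ⇌ 3 Mg^2+(aq) + 2 PO4^3-(aq)
Stoichiometry gives [PO4^3-] = (2/3)[Mg^2+] = 8.533 × 10^-6 M.
Ksp = [Mg^2+]^3[PO4^3-]^2
Ksp = (1.28 × 10^-5)^3 × (8.533 x 10^-6)^2 = 1.53 × 10^-25

Ksp ≈ 1.53 × 10^-25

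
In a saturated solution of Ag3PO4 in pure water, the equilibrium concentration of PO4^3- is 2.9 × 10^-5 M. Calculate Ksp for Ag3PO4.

Ag3PO4(s) <=> 3 Ag^+(aq) + PO4^3-(aq)
Stoichiometry gives [Ag^+] = (3/1)[PO4^3-] = 8.70 x 10^-5 M.
Ksp = [Ag^+]^3[PO4^3-]
Ksp = (8.70 x 10^-5)^3 × 2.9 x 10^-5 = 1.9 × 10^-17

1.9 × 10^-17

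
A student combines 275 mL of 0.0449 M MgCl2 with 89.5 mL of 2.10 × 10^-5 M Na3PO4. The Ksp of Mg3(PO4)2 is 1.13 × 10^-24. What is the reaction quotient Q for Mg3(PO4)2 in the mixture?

1.03e-15

Total volume = 275 + 89.5 = 364.5 mL.
[Mg^2+] = 4.49 × 10^-2 × (275/364.5) = 3.388 × 10^-2 M
[PO4^3-] = 2.10 × 10^-5 × (89.5/364.5) = 5.156 × 10^-6 M
Mg3(PO4)2(s) ⇌ 3 Mg^2+ + 2 PO4^3-, so Q = [Mg^2+]^3[PO4^3-]^2
Q = (3.388 × 10^-2)^3(5.156 × 10^-6)^2 = 1.03 x 10^-15
Q > Ksp, so Mg3(PO4)2 will precipitate.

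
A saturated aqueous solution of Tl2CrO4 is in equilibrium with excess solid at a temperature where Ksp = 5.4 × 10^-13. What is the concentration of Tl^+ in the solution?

Tl2CrO4(s) ⇌ 2 Tl^+ + CrO4^2-
Ksp = [Tl^+]^2[CrO4^2-]
With molar solubility s: [Tl^+] = 2s, [CrO4^2-] = s.
So Ksp = (2s)^2 × s = 4s^3
s^3 = 5.4 × 10^-13 / 4, so s = 5.13 × 10^-5 M
[Tl^+] = 2s = 1.0 × 10^-4 M

[Tl^+] ≈ 1.0 x 10^-4 M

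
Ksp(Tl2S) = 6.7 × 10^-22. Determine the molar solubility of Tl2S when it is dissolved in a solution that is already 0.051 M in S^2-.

Tl2S(s) ⇌ 2 Tl^+ + S^2-
Ksp = [Tl^+]^2[S^2-]
Let s be the molar solubility in this solution. [Tl^+] = 2s, [S^2-] = 0.051 + s ≈ 0.051 (common-ion effect: S^2- is already 0.051 M).
Ksp ≈ (2s)^2 × 0.051
s = 5.7 × 10^-11 M
Check: s = 5.7 x 10^-11 ≪ 0.051, so the approximation is valid.

5.7 × 10^-11 M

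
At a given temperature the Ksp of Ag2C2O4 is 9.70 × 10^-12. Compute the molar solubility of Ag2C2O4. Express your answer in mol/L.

Ag2C2O4(s) <=> 2 Ag^+(aq) + C2O4^2-(aq)
Ksp = [Ag^+]^2[C2O4^2-]
Let s = molar solubility. Then [Ag^+] = 2s and [C2O4^2-] = s.
Ksp = (2s)^2s = 4s^3
Solving, s = (9.70 × 10^-12/4)^(1/3) = 1.34 x 10^-4 M

1.34e-4 M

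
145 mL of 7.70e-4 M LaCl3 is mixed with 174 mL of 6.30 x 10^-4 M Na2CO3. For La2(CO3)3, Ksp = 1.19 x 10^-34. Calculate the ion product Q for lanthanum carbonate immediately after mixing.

Total volume = 145 + 174 = 319 mL.
[La^3+] = 7.70 × 10^-4 × (145/319) = 3.500 × 10^-4 M
[CO3^2-] = 6.30 x 10^-4 × (174/319) = 3.436 x 10^-4 M
La2(CO3)3(s) ⇌ 2 La^3+(aq) + 3 CO3^2-(aq), so Q = [La^3+]^2[CO3^2-]^3
Q = (3.500 x 10^-4)^2(3.436 × 10^-4)^3 = 4.97 × 10^-18
Q > Ksp, so La2(CO3)3 will precipitate.

4.97 × 10^-18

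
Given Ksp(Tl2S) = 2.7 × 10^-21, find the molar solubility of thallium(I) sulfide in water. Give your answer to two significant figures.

8.8 × 10^-8 M

Tl2S(s) ⇌ 2 Tl^+ + S^2-
Ksp = [Tl^+]^2[S^2-]
If s mol/L of Tl2S dissolves, [Tl^+] = 2s and [S^2-] = s.
So Ksp = (2s)^2 × s = 4s^3
s^3 = 2.7 × 10^-21 / 4, so s = 8.8 × 10^-8 M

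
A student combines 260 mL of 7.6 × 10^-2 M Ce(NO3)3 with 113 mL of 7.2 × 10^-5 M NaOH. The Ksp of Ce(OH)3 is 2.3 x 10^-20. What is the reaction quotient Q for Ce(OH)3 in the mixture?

Q = 5.5e-16

Total volume = 260 + 113 = 373 mL.
[Ce^3+] = 7.6 x 10^-2 × (260/373) = 5.30 × 10^-2 M
[OH^-] = 7.2 x 10^-5 × (113/373) = 2.18 x 10^-5 M
Ce(OH)3(s) <=> Ce^3+ + 3 OH^-, so Q = [Ce^3+][OH^-]^3
Q = (5.30 × 10^-2)(2.18 × 10^-5)^3 = 5.5 × 10^-16
Q > Ksp, so Ce(OH)3 will precipitate.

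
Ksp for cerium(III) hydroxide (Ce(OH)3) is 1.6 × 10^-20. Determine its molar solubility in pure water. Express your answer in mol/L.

4.9e-6 M

Ce(OH)3(s) ⇌ Ce^3+(aq) + 3 OH^-(aq)
Ksp = [Ce^3+][OH^-]^3
For each mole of Ce(OH)3 that dissolves: [Ce^3+] = s, [OH^-] = 3s.
Substituting: Ksp = s(3s)^3 = 27s^4
s = (1.6 × 10^-20 / 27)^(1/4) = 4.9 × 10^-6 M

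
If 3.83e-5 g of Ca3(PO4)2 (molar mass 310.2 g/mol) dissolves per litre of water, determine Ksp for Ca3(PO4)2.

3.10 x 10^-33

Molar solubility s = (3.83 × 10^-5 g/L) / (310.2 g/mol) = 1.235 × 10^-7 M.
Ca3(PO4)2(s) ⇌ 3 Ca^2+(aq) + 2 PO4^3-(aq)
If s mol/L of Ca3(PO4)2 dissolves, [Ca^2+] = 3s and [PO4^3-] = 2s.
Ksp = [Ca^2+]^3[PO4^3-]^2
Ksp = (3s)^3(2s)^2 = 108s^5
With s = 1.235 x 10^-7: Ksp = 3.10 × 10^-33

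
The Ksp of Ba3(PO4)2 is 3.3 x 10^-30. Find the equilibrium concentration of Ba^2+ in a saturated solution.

[Ba^2+] ≈ 1.5 × 10^-6 M

Ba3(PO4)2(s) ⇌ 3 Ba^2+(aq) + 2 PO4^3-(aq)
Ksp = [Ba^2+]^3[PO4^3-]^2
With molar solubility s: [Ba^2+] = 3s, [PO4^3-] = 2s.
Ksp = (3s)^3(2s)^2 = 108s^5
s = (3.3 x 10^-30 / 108)^(1/5) = 4.98 × 10^-7 M
[Ba^2+] = 3s = 1.5 × 10^-6 M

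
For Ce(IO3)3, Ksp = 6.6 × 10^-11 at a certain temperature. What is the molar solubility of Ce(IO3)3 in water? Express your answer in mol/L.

Ce(IO3)3(s) <=> Ce^3+(aq) + 3 IO3^-(aq)
Ksp = [Ce^3+][IO3^-]^3
Let s = molar solubility. Then [Ce^3+] = s and [IO3^-] = 3s.
Ksp = s(3s)^3 = 27s^4
s^4 = 6.6 × 10^-11 / 27, so s = 1.3 x 10^-3 M

s = 1.3 × 10^-3 M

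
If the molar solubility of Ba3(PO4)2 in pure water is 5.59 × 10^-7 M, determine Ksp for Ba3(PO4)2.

Ba3(PO4)2(s) ⇌ 3 Ba^2+(aq) + 2 PO4^3-(aq)
For each mole of Ba3(PO4)2 that dissolves: [Ba^2+] = 3s, [PO4^3-] = 2s.
Ksp = [Ba^2+]^3[PO4^3-]^2
Ksp = (3s)^3(2s)^2 = 108s^5
With s = 5.59 x 10^-7: Ksp = 5.89 x 10^-30

5.89 x 10^-30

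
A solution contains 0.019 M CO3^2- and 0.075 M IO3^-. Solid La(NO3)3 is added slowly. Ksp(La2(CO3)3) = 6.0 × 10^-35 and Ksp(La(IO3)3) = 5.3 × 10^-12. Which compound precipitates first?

La2(CO3)3

Precipitation of each salt starts when its ion product equals its Ksp.
For La2(CO3)3: 6.0 × 10^-35 = (0.019)^3 × [La^3+]^2  ⇒  [La^3+] = 3.0 × 10^-15 M.
For La(IO3)3: 5.3 × 10^-12 = (0.075)^3 × [La^3+]  ⇒  [La^3+] = 1.3 × 10^-8 M.
The salt with the lower threshold [La^3+] precipitates first: La2(CO3)3.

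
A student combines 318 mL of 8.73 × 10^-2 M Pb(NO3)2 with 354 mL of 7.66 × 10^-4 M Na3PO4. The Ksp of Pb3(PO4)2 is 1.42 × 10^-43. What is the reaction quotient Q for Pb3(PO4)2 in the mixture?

Q ≈ 1.15e-11

Total volume = 318 + 354 = 672 mL.
[Pb^2+] = 8.73 × 10^-2 × (318/672) = 4.131 × 10^-2 M
[PO4^3-] = 7.66 × 10^-4 × (354/672) = 4.035 x 10^-4 M
Pb3(PO4)2(s) ⇌ 3 Pb^2+ + 2 PO4^3-, so Q = [Pb^2+]^3[PO4^3-]^2
Q = (4.131 x 10^-2)^3(4.035 x 10^-4)^2 = 1.15 × 10^-11
Q > Ksp, so Pb3(PO4)2 will precipitate.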